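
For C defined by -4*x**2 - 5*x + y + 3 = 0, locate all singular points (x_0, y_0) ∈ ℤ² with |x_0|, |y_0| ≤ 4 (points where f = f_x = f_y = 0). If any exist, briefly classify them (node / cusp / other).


No singular points in the scanned grid; C is smooth there.

Compute partial derivatives:
  f_x = -8*x - 5.
  f_y = 1.
f_y = 1 is a nonzero constant, so f_y never vanishes: no point (x, y) can satisfy f = f_x = f_y = 0. In particular no (x, y) ∈ {−4, ..., 4}² is singular; the curve is smooth.


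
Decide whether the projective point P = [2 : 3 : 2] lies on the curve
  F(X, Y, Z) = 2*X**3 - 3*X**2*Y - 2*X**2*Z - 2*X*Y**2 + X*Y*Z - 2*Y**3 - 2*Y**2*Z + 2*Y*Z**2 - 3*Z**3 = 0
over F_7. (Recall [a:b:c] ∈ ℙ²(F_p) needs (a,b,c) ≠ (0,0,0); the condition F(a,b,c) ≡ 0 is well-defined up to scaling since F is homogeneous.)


F(2,3,2) ≡ 4 (mod 7); P is NOT on the curve.

Evaluate F(2, 3, 2) term-by-term (mod 7).
  2*X**3 ↦ 2·8·1·1 = 16
  -3*X**2*Y ↦ -3·4·3·1 = -36
  -2*X**2*Z ↦ -2·4·1·2 = -16
  -2*X*Y**2 ↦ -2·2·9·1 = -36
  X*Y*Z ↦ 1·2·3·2 = 12
  -2*Y**3 ↦ -2·1·27·1 = -54
  -2*Y**2*Z ↦ -2·1·9·2 = -36
  2*Y*Z**2 ↦ 2·1·3·4 = 24
  -3*Z**3 ↦ -3·1·1·8 = -24
Sum: F(2, 3, 2) = (16) + (-36) + (-16) + (-36) + (12) + (-54) + (-36) + (24) + (-24) = -150.
Reducing mod 7: -150 ≡ 4 (mod 7).
Since F(a, b, c) ≡ 4 ≠ 0 (mod 7), P does NOT lie on the curve.


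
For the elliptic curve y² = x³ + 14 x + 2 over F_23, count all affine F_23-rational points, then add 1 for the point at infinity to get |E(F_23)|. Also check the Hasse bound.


Affine points = {(0, 5), (0, 18), (3, 5), (3, 18), (5, 6), (5, 17), (6, 7), (6, 16), (7, 11), (7, 12), (9, 11), (9, 12), (12, 9), (12, 14), (13, 9), (13, 14), (17, 1), (17, 22), (20, 5), (20, 18), (21, 9), (21, 14)}; affine count = 22; |E(F_23)| = 23.

Discriminant check: Δ ∝ 4a³ + 27b² = 4·14³ + 27·2² = 4·2744 + 27·4 ≡ 21 (mod 23). Nonzero ⇒ E is nonsingular.
For each x ∈ F_23, compute rhs = x³ + 14·x + 2 mod 23, then count y ∈ F_23 with y² ≡ rhs.
  x = 0: rhs = 2, matching y values: 5, 18 (2 points).
  x = 1: rhs = 17, matching y values: none (0 points).
  x = 2: rhs = 15, matching y values: none (0 points).
  x = 3: rhs = 2, matching y values: 5, 18 (2 points).
  x = 4: rhs = 7, matching y values: none (0 points).
  x = 5: rhs = 13, matching y values: 6, 17 (2 points).
  x = 6: rhs = 3, matching y values: 7, 16 (2 points).
  x = 7: rhs = 6, matching y values: 11, 12 (2 points).
  x = 8: rhs = 5, matching y values: none (0 points).
  x = 9: rhs = 6, matching y values: 11, 12 (2 points).
  x = 10: rhs = 15, matching y values: none (0 points).
  x = 11: rhs = 15, matching y values: none (0 points).
  x = 12: rhs = 12, matching y values: 9, 14 (2 points).
  x = 13: rhs = 12, matching y values: 9, 14 (2 points).
  x = 14: rhs = 21, matching y values: none (0 points).
  x = 15: rhs = 22, matching y values: none (0 points).
  x = 16: rhs = 21, matching y values: none (0 points).
  x = 17: rhs = 1, matching y values: 1, 22 (2 points).
  x = 18: rhs = 14, matching y values: none (0 points).
  x = 19: rhs = 20, matching y values: none (0 points).
  x = 20: rhs = 2, matching y values: 5, 18 (2 points).
  x = 21: rhs = 12, matching y values: 9, 14 (2 points).
  x = 22: rhs = 10, matching y values: none (0 points).
Total affine count: 22.
Full point count |E(F_23)| = 22 + 1 = 23.
Hasse bound: |23 − (23+1)| = |-1| = 1 ≤ 2√23 ≈ 9.5917 ✓.


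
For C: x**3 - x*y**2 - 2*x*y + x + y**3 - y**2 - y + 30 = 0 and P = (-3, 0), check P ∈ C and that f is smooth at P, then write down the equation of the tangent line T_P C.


Tangent line at P: 28*x + 5*y + 84 = 0.

Step 1: f(-3, 0) = 0, so P lies on C.
Step 2: partial derivatives
  f_x(x, y) = 3*x**2 - y**2 - 2*y + 1, f_y(x, y) = -2*x*y - 2*x + 3*y**2 - 2*y - 1.
  f_x(P) = 28, f_y(P) = 5 (gradient nonzero, so P is smooth).
Step 3: tangent line at P: 28·(x − -3) + 5·(y − 0) = 0.
Expanding: 28*x + 5*y + 84 = 0.


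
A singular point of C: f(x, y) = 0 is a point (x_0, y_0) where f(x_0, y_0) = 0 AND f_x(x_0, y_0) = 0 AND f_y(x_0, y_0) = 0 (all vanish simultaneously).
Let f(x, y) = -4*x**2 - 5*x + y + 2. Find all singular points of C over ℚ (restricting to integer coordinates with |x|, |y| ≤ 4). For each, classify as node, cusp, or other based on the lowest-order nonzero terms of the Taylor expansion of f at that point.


No singular points in the scanned grid; C is smooth there.

Compute partial derivatives:
  f_x = -8*x - 5.
  f_y = 1.
f_y = 1 is a nonzero constant, so f_y never vanishes: no point (x, y) can satisfy f = f_x = f_y = 0. In particular no (x, y) ∈ {−4, ..., 4}² is singular; the curve is smooth.


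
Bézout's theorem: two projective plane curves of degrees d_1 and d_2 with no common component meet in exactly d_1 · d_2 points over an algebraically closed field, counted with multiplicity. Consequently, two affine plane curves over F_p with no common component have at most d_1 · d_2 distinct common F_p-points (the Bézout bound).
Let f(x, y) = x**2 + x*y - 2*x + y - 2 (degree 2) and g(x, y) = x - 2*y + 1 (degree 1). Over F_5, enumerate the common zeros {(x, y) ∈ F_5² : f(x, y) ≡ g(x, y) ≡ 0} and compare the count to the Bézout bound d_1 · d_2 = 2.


Common zeros: {(2, 4)}; count = 1; Bézout bound = 2.

deg(f) = 2, deg(g) = 1, so Bézout bound = 2.
Scan x ∈ F_5. For each x, list the y ∈ F_5 with f(x, y) ≡ 0 and those with g(x, y) ≡ 0 (mod 5); the common zeros in that column are the intersection.
  x = 0: f ≡ 0 at y ∈ {2}; g ≡ 0 at y ∈ {3}; common: ∅.
  x = 1: f ≡ 0 at y ∈ {4}; g ≡ 0 at y ∈ {1}; common: ∅.
  x = 2: f ≡ 0 at y ∈ {4}; g ≡ 0 at y ∈ {4}; common: {4}.
  x = 3: f ≡ 0 at y ∈ {1}; g ≡ 0 at y ∈ {2}; common: ∅.
  x = 4: f ≡ 0 at y ∈ ∅; g ≡ 0 at y ∈ {0}; common: ∅.
Collecting: common zeros = {(2, 4)}, so the count is 1.
Comparison with the Bézout bound: 1 ≤ 2 = deg(f)·deg(g), as expected for curves with no common component (the affine F_5-count falls short of the bound because intersections may lie at infinity, over extension fields, or carry multiplicity).


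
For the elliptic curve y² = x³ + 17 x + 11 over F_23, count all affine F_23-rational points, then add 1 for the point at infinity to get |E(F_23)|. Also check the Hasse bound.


Affine points = {(1, 11), (1, 12), (7, 6), (7, 17), (10, 10), (10, 13), (14, 7), (14, 16), (16, 3), (16, 20), (18, 10), (18, 13), (20, 5), (20, 18), (22, 4), (22, 19)}; affine count = 16; |E(F_23)| = 17.

Discriminant check: Δ ∝ 4a³ + 27b² = 4·17³ + 27·11² = 4·4913 + 27·121 ≡ 11 (mod 23). Nonzero ⇒ E is nonsingular.
For each x ∈ F_23, compute rhs = x³ + 17·x + 11 mod 23, then count y ∈ F_23 with y² ≡ rhs.
  x = 0: rhs = 11, matching y values: none (0 points).
  x = 1: rhs = 6, matching y values: 11, 12 (2 points).
  x = 2: rhs = 7, matching y values: none (0 points).
  x = 3: rhs = 20, matching y values: none (0 points).
  x = 4: rhs = 5, matching y values: none (0 points).
  x = 5: rhs = 14, matching y values: none (0 points).
  x = 6: rhs = 7, matching y values: none (0 points).
  x = 7: rhs = 13, matching y values: 6, 17 (2 points).
  x = 8: rhs = 15, matching y values: none (0 points).
  x = 9: rhs = 19, matching y values: none (0 points).
  x = 10: rhs = 8, matching y values: 10, 13 (2 points).
  x = 11: rhs = 11, matching y values: none (0 points).
  x = 12: rhs = 11, matching y values: none (0 points).
  x = 13: rhs = 14, matching y values: none (0 points).
  x = 14: rhs = 3, matching y values: 7, 16 (2 points).
  x = 15: rhs = 7, matching y values: none (0 points).
  x = 16: rhs = 9, matching y values: 3, 20 (2 points).
  x = 17: rhs = 15, matching y values: none (0 points).
  x = 18: rhs = 8, matching y values: 10, 13 (2 points).
  x = 19: rhs = 17, matching y values: none (0 points).
  x = 20: rhs = 2, matching y values: 5, 18 (2 points).
  x = 21: rhs = 15, matching y values: none (0 points).
  x = 22: rhs = 16, matching y values: 4, 19 (2 points).
Total affine count: 16.
Full point count |E(F_23)| = 16 + 1 = 17.
Hasse bound: |17 − (23+1)| = |-7| = 7 ≤ 2√23 ≈ 9.5917 ✓.


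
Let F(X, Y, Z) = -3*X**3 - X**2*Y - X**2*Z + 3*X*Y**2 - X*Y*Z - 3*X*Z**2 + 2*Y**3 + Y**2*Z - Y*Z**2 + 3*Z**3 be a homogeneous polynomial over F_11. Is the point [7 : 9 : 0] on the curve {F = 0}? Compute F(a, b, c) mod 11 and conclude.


F(7,9,0) ≡ 6 (mod 11); P is NOT on the curve.

Evaluate F(7, 9, 0) term-by-term (mod 11).
  -3*X**3 ↦ -3·343·1·1 = -1029
  -X**2*Y ↦ -1·49·9·1 = -441
  -X**2*Z ↦ -1·49·1·0 = 0
  3*X*Y**2 ↦ 3·7·81·1 = 1701
  -X*Y*Z ↦ -1·7·9·0 = 0
  -3*X*Z**2 ↦ -3·7·1·0 = 0
  2*Y**3 ↦ 2·1·729·1 = 1458
  Y**2*Z ↦ 1·1·81·0 = 0
  -Y*Z**2 ↦ -1·1·9·0 = 0
  3*Z**3 ↦ 3·1·1·0 = 0
Sum: F(7, 9, 0) = (-1029) + (-441) + (0) + (1701) + (0) + (0) + (1458) + (0) + (0) + (0) = 1689.
Reducing mod 11: 1689 ≡ 6 (mod 11).
Since F(a, b, c) ≡ 6 ≠ 0 (mod 11), P does NOT lie on the curve.


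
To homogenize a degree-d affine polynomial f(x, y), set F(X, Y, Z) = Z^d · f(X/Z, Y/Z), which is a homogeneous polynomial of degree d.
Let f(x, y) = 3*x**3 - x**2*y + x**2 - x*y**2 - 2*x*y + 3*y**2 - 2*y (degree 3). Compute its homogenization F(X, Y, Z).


F(X, Y, Z) = 3*X**3 - X**2*Y + X**2*Z - X*Y**2 - 2*X*Y*Z + 3*Y**2*Z - 2*Y*Z**2

deg(f) = 3.
Substitute x = X/Z, y = Y/Z into f, then multiply by Z^3.
  monomial 3·x^3·y^0 ↦ 3·X^3·Y^0·Z^0.
  monomial -1·x^2·y^1 ↦ -1·X^2·Y^1·Z^0.
  monomial 1·x^2·y^0 ↦ 1·X^2·Y^0·Z^1.
  monomial -1·x^1·y^2 ↦ -1·X^1·Y^2·Z^0.
  monomial -2·x^1·y^1 ↦ -2·X^1·Y^1·Z^1.
  monomial 3·x^0·y^2 ↦ 3·X^0·Y^2·Z^1.
  monomial -2·x^0·y^1 ↦ -2·X^0·Y^1·Z^2.
Collecting: F(X, Y, Z) = 3*X**3 - X**2*Y + X**2*Z - X*Y**2 - 2*X*Y*Z + 3*Y**2*Z - 2*Y*Z**2.


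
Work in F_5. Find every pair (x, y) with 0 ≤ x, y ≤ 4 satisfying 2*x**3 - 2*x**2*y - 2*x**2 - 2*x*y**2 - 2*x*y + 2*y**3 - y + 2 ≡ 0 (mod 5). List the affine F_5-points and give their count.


Affine F_5-points: {(1, 2), (2, 0), (2, 1), (3, 2), (3, 4), (4, 2)}; count = 6.

For each of the 25 pairs (x, y) ∈ F_5², evaluate f(x, y) mod 5. Record the zeros.
  x = 0: [0↦2, 1↦3, 2↦1, 3↦3, 4↦1]  zeros at y ∈ ∅
  x = 1: [0↦2, 1↦2, 2↦0, 3↦3, 4↦3]  zeros at y ∈ {2}
  x = 2: [0↦0, 1↦0, 2↦4, 3↦4, 4↦2]  zeros at y ∈ {0, 1}
  x = 3: [0↦3, 1↦4, 2↦0, 3↦3, 4↦0]  zeros at y ∈ {2, 4}
  x = 4: [0↦3, 1↦1, 2↦0, 3↦2, 4↦4]  zeros at y ∈ {2}
Collecting zeros: affine points = {(1, 2), (2, 0), (2, 1), (3, 2), (3, 4), (4, 2)}.
Total count |C(F_5)_aff| = 6.


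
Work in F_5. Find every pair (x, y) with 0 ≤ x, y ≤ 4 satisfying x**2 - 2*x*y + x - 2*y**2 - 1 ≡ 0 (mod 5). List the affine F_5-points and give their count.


Affine F_5-points: {(2, 0), (2, 3), (3, 3), (3, 4), (4, 2), (4, 4)}; count = 6.

For each of the 25 pairs (x, y) ∈ F_5², evaluate f(x, y) mod 5. Record the zeros.
  x = 0: [0↦4, 1↦2, 2↦1, 3↦1, 4↦2]  zeros at y ∈ ∅
  x = 1: [0↦1, 1↦2, 2↦4, 3↦2, 4↦1]  zeros at y ∈ ∅
  x = 2: [0↦0, 1↦4, 2↦4, 3↦0, 4↦2]  zeros at y ∈ {0, 3}
  x = 3: [0↦1, 1↦3, 2↦1, 3↦0, 4↦0]  zeros at y ∈ {3, 4}
  x = 4: [0↦4, 1↦4, 2↦0, 3↦2, 4↦0]  zeros at y ∈ {2, 4}
Collecting zeros: affine points = {(2, 0), (2, 3), (3, 3), (3, 4), (4, 2), (4, 4)}.
Total count |C(F_5)_aff| = 6.


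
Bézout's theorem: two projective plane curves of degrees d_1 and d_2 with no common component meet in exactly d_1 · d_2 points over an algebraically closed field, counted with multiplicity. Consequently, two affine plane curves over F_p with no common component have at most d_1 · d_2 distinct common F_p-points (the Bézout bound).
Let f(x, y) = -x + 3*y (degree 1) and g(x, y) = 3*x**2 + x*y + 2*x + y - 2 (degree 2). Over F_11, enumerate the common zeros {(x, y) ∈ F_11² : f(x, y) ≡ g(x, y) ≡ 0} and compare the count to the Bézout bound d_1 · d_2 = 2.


Common zeros: {(1, 4), (6, 2)}; count = 2; Bézout bound = 2.

deg(f) = 1, deg(g) = 2, so Bézout bound = 2.
Scan x ∈ F_11. For each x, list the y ∈ F_11 with f(x, y) ≡ 0 and those with g(x, y) ≡ 0 (mod 11); the common zeros in that column are the intersection.
  x = 0: f ≡ 0 at y ∈ {0}; g ≡ 0 at y ∈ {2}; common: ∅.
  x = 1: f ≡ 0 at y ∈ {4}; g ≡ 0 at y ∈ {4}; common: {4}.
  x = 2: f ≡ 0 at y ∈ {8}; g ≡ 0 at y ∈ {10}; common: ∅.
  x = 3: f ≡ 0 at y ∈ {1}; g ≡ 0 at y ∈ {6}; common: ∅.
  x = 4: f ≡ 0 at y ∈ {5}; g ≡ 0 at y ∈ {9}; common: ∅.
  x = 5: f ≡ 0 at y ∈ {9}; g ≡ 0 at y ∈ {10}; common: ∅.
  x = 6: f ≡ 0 at y ∈ {2}; g ≡ 0 at y ∈ {2}; common: {2}.
  x = 7: f ≡ 0 at y ∈ {6}; g ≡ 0 at y ∈ {9}; common: ∅.
  x = 8: f ≡ 0 at y ∈ {10}; g ≡ 0 at y ∈ {4}; common: ∅.
  x = 9: f ≡ 0 at y ∈ {3}; g ≡ 0 at y ∈ {6}; common: ∅.
  x = 10: f ≡ 0 at y ∈ {7}; g ≡ 0 at y ∈ ∅; common: ∅.
Collecting: common zeros = {(1, 4), (6, 2)}, so the count is 2.
Comparison with the Bézout bound: 2 ≤ 2 = deg(f)·deg(g), as expected for curves with no common component (the bound is attained).


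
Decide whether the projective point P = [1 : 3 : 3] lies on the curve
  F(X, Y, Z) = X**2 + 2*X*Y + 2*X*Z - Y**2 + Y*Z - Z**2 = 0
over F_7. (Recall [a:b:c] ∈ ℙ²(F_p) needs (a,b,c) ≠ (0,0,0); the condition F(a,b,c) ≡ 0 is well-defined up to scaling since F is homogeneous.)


F(1,3,3) ≡ 4 (mod 7); P is NOT on the curve.

Evaluate F(1, 3, 3) term-by-term (mod 7).
  X**2 ↦ 1·1·1·1 = 1
  2*X*Y ↦ 2·1·3·1 = 6
  2*X*Z ↦ 2·1·1·3 = 6
  -Y**2 ↦ -1·1·9·1 = -9
  Y*Z ↦ 1·1·3·3 = 9
  -Z**2 ↦ -1·1·1·9 = -9
Sum: F(1, 3, 3) = (1) + (6) + (6) + (-9) + (9) + (-9) = 4.
Reducing mod 7: 4 ≡ 4 (mod 7).
Since F(a, b, c) ≡ 4 ≠ 0 (mod 7), P does NOT lie on the curve.


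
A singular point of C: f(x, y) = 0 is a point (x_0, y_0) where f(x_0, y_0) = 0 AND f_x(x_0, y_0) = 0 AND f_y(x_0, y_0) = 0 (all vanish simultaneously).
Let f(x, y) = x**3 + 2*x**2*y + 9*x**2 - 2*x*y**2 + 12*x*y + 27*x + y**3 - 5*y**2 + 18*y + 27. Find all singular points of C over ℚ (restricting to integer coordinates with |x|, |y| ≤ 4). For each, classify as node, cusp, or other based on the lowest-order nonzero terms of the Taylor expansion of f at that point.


Singular points: {(-3, 0)}; classification: cusp.

Compute partial derivatives:
  f_x = 3*x**2 + 4*x*y + 18*x - 2*y**2 + 12*y + 27.
  f_y = 2*x**2 - 4*x*y + 12*x + 3*y**2 - 10*y + 18.
Scan x_0 ∈ {−4, ..., 4}. For each x_0, f_y(x_0, y) is a polynomial in y; find its integer roots y ∈ {−4, ..., 4}, then test f_x and f at those candidates.
  x = -4: f_y(-4, y) = 3*y**2 + 6*y + 2; no integer root y with |y| ≤ 4.
  x = -3: f_y(-3, y) = 3*y**2 + 2*y; vanishes at y ∈ {0}. (-3, 0): f_x = 0, f = 0 — SINGULAR.
  x = -2: f_y(-2, y) = 3*y**2 - 2*y + 2; no integer root y with |y| ≤ 4.
  x = -1: f_y(-1, y) = 3*y**2 - 6*y + 8; no integer root y with |y| ≤ 4.
  x = 0: f_y(0, y) = 3*y**2 - 10*y + 18; no integer root y with |y| ≤ 4.
  x = 1: f_y(1, y) = 3*y**2 - 14*y + 32; no integer root y with |y| ≤ 4.
  x = 2: f_y(2, y) = 3*y**2 - 18*y + 50; no integer root y with |y| ≤ 4.
  x = 3: f_y(3, y) = 3*y**2 - 22*y + 72; no integer root y with |y| ≤ 4.
  x = 4: f_y(4, y) = 3*y**2 - 26*y + 98; no integer root y with |y| ≤ 4.
Only singular point on the grid: (-3, 0).
Classify: substitute x = -3 + u, y = 0 + v and expand: f = u**3 + 2*u**2*v - 2*u*v**2 + v**3 + v**2.
No constant or linear terms (consistent with a singular point). Quadratic part: v**2. Cubic part: u**3 + 2*u**2*v - 2*u*v**2 + v**3.
The quadratic part v**2 is a perfect square, so there is a single (double) tangent line v = 0, i.e. y = 0. Restricting the cubic part to that line (v = 0) leaves u**3 ≠ 0, so f is not divisible by v and the branch is v² ≈ -u**3 to lowest order — this is a cusp.
Classification: cusp.


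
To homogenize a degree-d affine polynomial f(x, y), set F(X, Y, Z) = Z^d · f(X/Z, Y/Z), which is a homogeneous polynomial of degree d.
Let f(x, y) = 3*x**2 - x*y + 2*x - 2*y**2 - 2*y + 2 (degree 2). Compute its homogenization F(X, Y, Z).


F(X, Y, Z) = 3*X**2 - X*Y + 2*X*Z - 2*Y**2 - 2*Y*Z + 2*Z**2

deg(f) = 2.
Substitute x = X/Z, y = Y/Z into f, then multiply by Z^2.
  monomial 3·x^2·y^0 ↦ 3·X^2·Y^0·Z^0.
  monomial -1·x^1·y^1 ↦ -1·X^1·Y^1·Z^0.
  monomial 2·x^1·y^0 ↦ 2·X^1·Y^0·Z^1.
  monomial -2·x^0·y^2 ↦ -2·X^0·Y^2·Z^0.
  monomial -2·x^0·y^1 ↦ -2·X^0·Y^1·Z^1.
  monomial 2·x^0·y^0 ↦ 2·X^0·Y^0·Z^2.
Collecting: F(X, Y, Z) = 3*X**2 - X*Y + 2*X*Z - 2*Y**2 - 2*Y*Z + 2*Z**2.


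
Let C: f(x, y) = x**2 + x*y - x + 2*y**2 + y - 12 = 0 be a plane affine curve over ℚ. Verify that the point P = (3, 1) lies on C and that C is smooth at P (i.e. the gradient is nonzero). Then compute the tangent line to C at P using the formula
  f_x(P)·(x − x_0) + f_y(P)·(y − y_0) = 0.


Tangent line at P: 6*x + 8*y - 26 = 0.

Step 1: f(3, 1) = 0, so P lies on C.
Step 2: partial derivatives
  f_x(x, y) = 2*x + y - 1, f_y(x, y) = x + 4*y + 1.
  f_x(P) = 6, f_y(P) = 8 (gradient nonzero, so P is smooth).
Step 3: tangent line at P: 6·(x − 3) + 8·(y − 1) = 0.
Expanding: 6*x + 8*y - 26 = 0.


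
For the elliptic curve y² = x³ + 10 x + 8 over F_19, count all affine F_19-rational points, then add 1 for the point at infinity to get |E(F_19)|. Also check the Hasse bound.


Affine points = {(1, 0), (2, 6), (2, 13), (4, 6), (4, 13), (8, 7), (8, 12), (10, 5), (10, 14), (11, 9), (11, 10), (13, 6), (13, 13), (14, 2), (14, 17), (18, 4), (18, 15)}; affine count = 17; |E(F_19)| = 18.

Discriminant check: Δ ∝ 4a³ + 27b² = 4·10³ + 27·8² = 4·1000 + 27·64 ≡ 9 (mod 19). Nonzero ⇒ E is nonsingular.
For each x ∈ F_19, compute rhs = x³ + 10·x + 8 mod 19, then count y ∈ F_19 with y² ≡ rhs.
  x = 0: rhs = 8, matching y values: none (0 points).
  x = 1: rhs = 0, matching y values: 0 (1 points).
  x = 2: rhs = 17, matching y values: 6, 13 (2 points).
  x = 3: rhs = 8, matching y values: none (0 points).
  x = 4: rhs = 17, matching y values: 6, 13 (2 points).
  x = 5: rhs = 12, matching y values: none (0 points).
  x = 6: rhs = 18, matching y values: none (0 points).
  x = 7: rhs = 3, matching y values: none (0 points).
  x = 8: rhs = 11, matching y values: 7, 12 (2 points).
  x = 9: rhs = 10, matching y values: none (0 points).
  x = 10: rhs = 6, matching y values: 5, 14 (2 points).
  x = 11: rhs = 5, matching y values: 9, 10 (2 points).
  x = 12: rhs = 13, matching y values: none (0 points).
  x = 13: rhs = 17, matching y values: 6, 13 (2 points).
  x = 14: rhs = 4, matching y values: 2, 17 (2 points).
  x = 15: rhs = 18, matching y values: none (0 points).
  x = 16: rhs = 8, matching y values: none (0 points).
  x = 17: rhs = 18, matching y values: none (0 points).
  x = 18: rhs = 16, matching y values: 4, 15 (2 points).
Total affine count: 17.
Full point count |E(F_19)| = 17 + 1 = 18.
Hasse bound: |18 − (19+1)| = |-2| = 2 ≤ 2√19 ≈ 8.7178 ✓.


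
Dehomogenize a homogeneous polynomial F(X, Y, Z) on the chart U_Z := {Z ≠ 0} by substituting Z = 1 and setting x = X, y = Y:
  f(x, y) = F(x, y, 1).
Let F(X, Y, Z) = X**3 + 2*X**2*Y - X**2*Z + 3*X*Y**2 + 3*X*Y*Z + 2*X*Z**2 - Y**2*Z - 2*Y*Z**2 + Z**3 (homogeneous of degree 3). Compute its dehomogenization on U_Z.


f(x, y) = x**3 + 2*x**2*y - x**2 + 3*x*y**2 + 3*x*y + 2*x - y**2 - 2*y + 1

On U_Z we set Z = 1. Each monomial c·X^i·Y^j·Z^k in F becomes c·x^i·y^j·1^k = c·x^i·y^j.
Substituting Z = 1: F(X, Y, 1) = x**3 + 2*x**2*y - x**2 + 3*x*y**2 + 3*x*y + 2*x - y**2 - 2*y + 1.
Note: deg(f) ≤ deg(F) = 3; strict inequality happens when F is divisible by Z (lost terms).


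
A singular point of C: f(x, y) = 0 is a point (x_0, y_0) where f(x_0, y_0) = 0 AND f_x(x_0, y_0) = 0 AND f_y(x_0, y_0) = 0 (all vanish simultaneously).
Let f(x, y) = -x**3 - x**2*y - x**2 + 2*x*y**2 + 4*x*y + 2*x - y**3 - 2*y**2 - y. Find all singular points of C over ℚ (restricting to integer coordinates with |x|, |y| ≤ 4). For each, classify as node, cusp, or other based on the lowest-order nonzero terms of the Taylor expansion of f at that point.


Singular points: {(0, -1)}; classification: cusp.

Compute partial derivatives:
  f_x = -3*x**2 - 2*x*y - 2*x + 2*y**2 + 4*y + 2.
  f_y = -x**2 + 4*x*y + 4*x - 3*y**2 - 4*y - 1.
Scan x_0 ∈ {−4, ..., 4}. For each x_0, f_y(x_0, y) is a polynomial in y; find its integer roots y ∈ {−4, ..., 4}, then test f_x and f at those candidates.
  x = -4: f_y(-4, y) = -3*y**2 - 20*y - 33; vanishes at y ∈ {-3}. (-4, -3): f_x = -56 ≠ 0.
  x = -3: f_y(-3, y) = -3*y**2 - 16*y - 22; no integer root y with |y| ≤ 4.
  x = -2: f_y(-2, y) = -3*y**2 - 12*y - 13; no integer root y with |y| ≤ 4.
  x = -1: f_y(-1, y) = -3*y**2 - 8*y - 6; no integer root y with |y| ≤ 4.
  x = 0: f_y(0, y) = -3*y**2 - 4*y - 1; vanishes at y ∈ {-1}. (0, -1): f_x = 0, f = 0 — SINGULAR.
  x = 1: f_y(1, y) = 2 - 3*y**2; no integer root y with |y| ≤ 4.
  x = 2: f_y(2, y) = -3*y**2 + 4*y + 3; no integer root y with |y| ≤ 4.
  x = 3: f_y(3, y) = -3*y**2 + 8*y + 2; no integer root y with |y| ≤ 4.
  x = 4: f_y(4, y) = -3*y**2 + 12*y - 1; no integer root y with |y| ≤ 4.
Only singular point on the grid: (0, -1).
Classify: substitute x = 0 + u, y = -1 + v and expand: f = -u**3 - u**2*v + 2*u*v**2 - v**3 + v**2.
No constant or linear terms (consistent with a singular point). Quadratic part: v**2. Cubic part: -u**3 - u**2*v + 2*u*v**2 - v**3.
The quadratic part v**2 is a perfect square, so there is a single (double) tangent line v = 0, i.e. y = -1. Restricting the cubic part to that line (v = 0) leaves -u**3 ≠ 0, so f is not divisible by v and the branch is v² ≈ u**3 to lowest order — this is a cusp.
Classification: cusp.


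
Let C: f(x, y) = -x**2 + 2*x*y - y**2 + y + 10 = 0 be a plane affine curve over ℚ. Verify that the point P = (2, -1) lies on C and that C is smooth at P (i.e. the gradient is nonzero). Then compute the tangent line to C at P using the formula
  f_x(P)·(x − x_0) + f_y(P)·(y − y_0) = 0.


Tangent line at P: -6*x + 7*y + 19 = 0.

Step 1: f(2, -1) = 0, so P lies on C.
Step 2: partial derivatives
  f_x(x, y) = -2*x + 2*y, f_y(x, y) = 2*x - 2*y + 1.
  f_x(P) = -6, f_y(P) = 7 (gradient nonzero, so P is smooth).
Step 3: tangent line at P: -6·(x − 2) + 7·(y − -1) = 0.
Expanding: -6*x + 7*y + 19 = 0.


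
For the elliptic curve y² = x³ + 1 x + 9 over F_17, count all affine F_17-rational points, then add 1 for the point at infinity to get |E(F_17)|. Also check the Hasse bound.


Affine points = {(0, 3), (0, 14), (2, 6), (2, 11), (4, 3), (4, 14), (7, 6), (7, 11), (8, 6), (8, 11), (9, 4), (9, 13), (10, 4), (10, 13), (11, 5), (11, 12), (12, 7), (12, 10), (13, 3), (13, 14), (14, 8), (14, 9), (15, 4), (15, 13)}; affine count = 24; |E(F_17)| = 25.

Discriminant check: Δ ∝ 4a³ + 27b² = 4·1³ + 27·9² = 4·1 + 27·81 ≡ 15 (mod 17). Nonzero ⇒ E is nonsingular.
For each x ∈ F_17, compute rhs = x³ + 1·x + 9 mod 17, then count y ∈ F_17 with y² ≡ rhs.
  x = 0: rhs = 9, matching y values: 3, 14 (2 points).
  x = 1: rhs = 11, matching y values: none (0 points).
  x = 2: rhs = 2, matching y values: 6, 11 (2 points).
  x = 3: rhs = 5, matching y values: none (0 points).
  x = 4: rhs = 9, matching y values: 3, 14 (2 points).
  x = 5: rhs = 3, matching y values: none (0 points).
  x = 6: rhs = 10, matching y values: none (0 points).
  x = 7: rhs = 2, matching y values: 6, 11 (2 points).
  x = 8: rhs = 2, matching y values: 6, 11 (2 points).
  x = 9: rhs = 16, matching y values: 4, 13 (2 points).
  x = 10: rhs = 16, matching y values: 4, 13 (2 points).
  x = 11: rhs = 8, matching y values: 5, 12 (2 points).
  x = 12: rhs = 15, matching y values: 7, 10 (2 points).
  x = 13: rhs = 9, matching y values: 3, 14 (2 points).
  x = 14: rhs = 13, matching y values: 8, 9 (2 points).
  x = 15: rhs = 16, matching y values: 4, 13 (2 points).
  x = 16: rhs = 7, matching y values: none (0 points).
Total affine count: 24.
Full point count |E(F_17)| = 24 + 1 = 25.
Hasse bound: |25 − (17+1)| = |7| = 7 ≤ 2√17 ≈ 8.2462 ✓.


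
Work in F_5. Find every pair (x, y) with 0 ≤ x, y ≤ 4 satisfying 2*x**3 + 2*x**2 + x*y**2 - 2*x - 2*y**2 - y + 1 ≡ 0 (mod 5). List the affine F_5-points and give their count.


Affine F_5-points: {(0, 3), (0, 4), (2, 1)}; count = 3.

For each of the 25 pairs (x, y) ∈ F_5², evaluate f(x, y) mod 5. Record the zeros.
  x = 0: [0↦1, 1↦3, 2↦1, 3↦0, 4↦0]  zeros at y ∈ {3, 4}
  x = 1: [0↦3, 1↦1, 2↦2, 3↦1, 4↦3]  zeros at y ∈ ∅
  x = 2: [0↦1, 1↦0, 2↦4, 3↦3, 4↦2]  zeros at y ∈ {1}
  x = 3: [0↦2, 1↦2, 2↦4, 3↦3, 4↦4]  zeros at y ∈ ∅
  x = 4: [0↦3, 1↦4, 2↦4, 3↦3, 4↦1]  zeros at y ∈ ∅
Collecting zeros: affine points = {(0, 3), (0, 4), (2, 1)}.
Total count |C(F_5)_aff| = 3.


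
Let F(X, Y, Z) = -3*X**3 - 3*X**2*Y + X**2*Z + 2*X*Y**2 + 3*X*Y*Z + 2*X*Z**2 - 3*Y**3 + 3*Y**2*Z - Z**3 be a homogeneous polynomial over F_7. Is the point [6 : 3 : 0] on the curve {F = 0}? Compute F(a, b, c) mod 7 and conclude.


F(6,3,0) ≡ 0 (mod 7); P is on the curve.

Evaluate F(6, 3, 0) term-by-term (mod 7).
  -3*X**3 ↦ -3·216·1·1 = -648
  -3*X**2*Y ↦ -3·36·3·1 = -324
  X**2*Z ↦ 1·36·1·0 = 0
  2*X*Y**2 ↦ 2·6·9·1 = 108
  3*X*Y*Z ↦ 3·6·3·0 = 0
  2*X*Z**2 ↦ 2·6·1·0 = 0
  -3*Y**3 ↦ -3·1·27·1 = -81
  3*Y**2*Z ↦ 3·1·9·0 = 0
  -Z**3 ↦ -1·1·1·0 = 0
Sum: F(6, 3, 0) = (-648) + (-324) + (0) + (108) + (0) + (0) + (-81) + (0) + (0) = -945.
Reducing mod 7: -945 ≡ 0 (mod 7).
Since F(a, b, c) ≡ 0 (mod 7), P lies on the curve.


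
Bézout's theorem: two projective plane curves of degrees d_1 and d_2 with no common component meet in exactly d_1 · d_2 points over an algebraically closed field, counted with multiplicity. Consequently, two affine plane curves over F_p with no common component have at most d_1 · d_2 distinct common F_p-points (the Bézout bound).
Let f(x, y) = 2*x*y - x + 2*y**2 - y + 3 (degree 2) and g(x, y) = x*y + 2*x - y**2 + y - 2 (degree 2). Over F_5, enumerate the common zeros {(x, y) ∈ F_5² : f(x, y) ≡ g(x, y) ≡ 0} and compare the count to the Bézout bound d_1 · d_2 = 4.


Common zeros: ∅; count = 0; Bézout bound = 4.

deg(f) = 2, deg(g) = 2, so Bézout bound = 4.
Scan x ∈ F_5. For each x, list the y ∈ F_5 with f(x, y) ≡ 0 and those with g(x, y) ≡ 0 (mod 5); the common zeros in that column are the intersection.
  x = 0: f ≡ 0 at y ∈ ∅; g ≡ 0 at y ∈ ∅; common: ∅.
  x = 1: f ≡ 0 at y ∈ {1}; g ≡ 0 at y ∈ {0, 2}; common: ∅.
  x = 2: f ≡ 0 at y ∈ {2, 4}; g ≡ 0 at y ∈ ∅; common: ∅.
  x = 3: f ≡ 0 at y ∈ {0}; g ≡ 0 at y ∈ ∅; common: ∅.
  x = 4: f ≡ 0 at y ∈ ∅; g ≡ 0 at y ∈ {1, 4}; common: ∅.
Collecting: common zeros = ∅, so the count is 0.
Comparison with the Bézout bound: 0 ≤ 4 = deg(f)·deg(g), as expected for curves with no common component (the affine F_5-count falls short of the bound because intersections may lie at infinity, over extension fields, or carry multiplicity).


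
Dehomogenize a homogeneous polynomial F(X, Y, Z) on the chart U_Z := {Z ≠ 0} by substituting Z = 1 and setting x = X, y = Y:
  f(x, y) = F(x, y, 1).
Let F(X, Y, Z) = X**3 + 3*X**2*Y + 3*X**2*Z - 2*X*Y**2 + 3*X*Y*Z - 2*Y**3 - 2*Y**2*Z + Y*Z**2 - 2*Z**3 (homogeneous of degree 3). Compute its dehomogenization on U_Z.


f(x, y) = x**3 + 3*x**2*y + 3*x**2 - 2*x*y**2 + 3*x*y - 2*y**3 - 2*y**2 + y - 2

On U_Z we set Z = 1. Each monomial c·X^i·Y^j·Z^k in F becomes c·x^i·y^j·1^k = c·x^i·y^j.
Substituting Z = 1: F(X, Y, 1) = x**3 + 3*x**2*y + 3*x**2 - 2*x*y**2 + 3*x*y - 2*y**3 - 2*y**2 + y - 2.
Note: deg(f) ≤ deg(F) = 3; strict inequality happens when F is divisible by Z (lost terms).


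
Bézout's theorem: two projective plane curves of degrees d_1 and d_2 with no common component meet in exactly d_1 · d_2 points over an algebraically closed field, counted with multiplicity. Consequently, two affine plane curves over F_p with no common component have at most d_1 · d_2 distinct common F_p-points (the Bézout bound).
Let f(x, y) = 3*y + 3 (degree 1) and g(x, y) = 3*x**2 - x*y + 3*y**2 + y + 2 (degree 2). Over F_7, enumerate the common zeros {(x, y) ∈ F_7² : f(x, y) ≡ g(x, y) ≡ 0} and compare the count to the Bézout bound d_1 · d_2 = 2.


Common zeros: {(4, 6), (5, 6)}; count = 2; Bézout bound = 2.

deg(f) = 1, deg(g) = 2, so Bézout bound = 2.
Scan x ∈ F_7. For each x, list the y ∈ F_7 with f(x, y) ≡ 0 and those with g(x, y) ≡ 0 (mod 7); the common zeros in that column are the intersection.
  x = 0: f ≡ 0 at y ∈ {6}; g ≡ 0 at y ∈ ∅; common: ∅.
  x = 1: f ≡ 0 at y ∈ {6}; g ≡ 0 at y ∈ ∅; common: ∅.
  x = 2: f ≡ 0 at y ∈ {6}; g ≡ 0 at y ∈ {0, 5}; common: ∅.
  x = 3: f ≡ 0 at y ∈ {6}; g ≡ 0 at y ∈ ∅; common: ∅.
  x = 4: f ≡ 0 at y ∈ {6}; g ≡ 0 at y ∈ {2, 6}; common: {6}.
  x = 5: f ≡ 0 at y ∈ {6}; g ≡ 0 at y ∈ {0, 6}; common: {6}.
  x = 6: f ≡ 0 at y ∈ {6}; g ≡ 0 at y ∈ {2}; common: ∅.
Collecting: common zeros = {(4, 6), (5, 6)}, so the count is 2.
Comparison with the Bézout bound: 2 ≤ 2 = deg(f)·deg(g), as expected for curves with no common component (the bound is attained).


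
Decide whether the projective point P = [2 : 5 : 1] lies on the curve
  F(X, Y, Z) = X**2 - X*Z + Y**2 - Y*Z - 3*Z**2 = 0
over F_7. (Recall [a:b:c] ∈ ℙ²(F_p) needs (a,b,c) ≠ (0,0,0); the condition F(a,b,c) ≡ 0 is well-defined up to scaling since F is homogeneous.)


F(2,5,1) ≡ 5 (mod 7); P is NOT on the curve.

Evaluate F(2, 5, 1) term-by-term (mod 7).
  X**2 ↦ 1·4·1·1 = 4
  -X*Z ↦ -1·2·1·1 = -2
  Y**2 ↦ 1·1·25·1 = 25
  -Y*Z ↦ -1·1·5·1 = -5
  -3*Z**2 ↦ -3·1·1·1 = -3
Sum: F(2, 5, 1) = (4) + (-2) + (25) + (-5) + (-3) = 19.
Reducing mod 7: 19 ≡ 5 (mod 7).
Since F(a, b, c) ≡ 5 ≠ 0 (mod 7), P does NOT lie on the curve.


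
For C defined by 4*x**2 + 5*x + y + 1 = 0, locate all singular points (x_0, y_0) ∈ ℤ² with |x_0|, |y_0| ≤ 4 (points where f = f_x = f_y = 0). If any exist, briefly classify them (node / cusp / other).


No singular points in the scanned grid; C is smooth there.

Compute partial derivatives:
  f_x = 8*x + 5.
  f_y = 1.
f_y = 1 is a nonzero constant, so f_y never vanishes: no point (x, y) can satisfy f = f_x = f_y = 0. In particular no (x, y) ∈ {−4, ..., 4}² is singular; the curve is smooth.


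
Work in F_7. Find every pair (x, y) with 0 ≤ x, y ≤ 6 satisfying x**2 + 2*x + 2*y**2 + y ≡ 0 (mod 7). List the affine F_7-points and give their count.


Affine F_7-points: {(0, 0), (0, 3), (2, 5), (3, 5), (5, 0), (5, 3), (6, 4), (6, 6)}; count = 8.

For each of the 49 pairs (x, y) ∈ F_7², evaluate f(x, y) mod 7. Record the zeros.
  x = 0: [0↦0, 1↦3, 2↦3, 3↦0, 4↦1, 5↦6, 6↦1]  zeros at y ∈ {0, 3}
  x = 1: [0↦3, 1↦6, 2↦6, 3↦3, 4↦4, 5↦2, 6↦4]  zeros at y ∈ ∅
  x = 2: [0↦1, 1↦4, 2↦4, 3↦1, 4↦2, 5↦0, 6↦2]  zeros at y ∈ {5}
  x = 3: [0↦1, 1↦4, 2↦4, 3↦1, 4↦2, 5↦0, 6↦2]  zeros at y ∈ {5}
  x = 4: [0↦3, 1↦6, 2↦6, 3↦3, 4↦4, 5↦2, 6↦4]  zeros at y ∈ ∅
  x = 5: [0↦0, 1↦3, 2↦3, 3↦0, 4↦1, 5↦6, 6↦1]  zeros at y ∈ {0, 3}
  x = 6: [0↦6, 1↦2, 2↦2, 3↦6, 4↦0, 5↦5, 6↦0]  zeros at y ∈ {4, 6}
Collecting zeros: affine points = {(0, 0), (0, 3), (2, 5), (3, 5), (5, 0), (5, 3), (6, 4), (6, 6)}.
Total count |C(F_7)_aff| = 8.


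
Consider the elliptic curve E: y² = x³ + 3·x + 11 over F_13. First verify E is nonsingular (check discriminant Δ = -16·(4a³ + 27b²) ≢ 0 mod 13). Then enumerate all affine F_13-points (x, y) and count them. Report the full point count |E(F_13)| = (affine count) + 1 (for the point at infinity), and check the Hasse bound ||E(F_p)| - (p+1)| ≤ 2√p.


Affine points = {(2, 5), (2, 8), (4, 3), (4, 10), (8, 1), (8, 12), (9, 0), (10, 1), (10, 12), (11, 6), (11, 7)}; affine count = 11; |E(F_13)| = 12.

Discriminant check: Δ ∝ 4a³ + 27b² = 4·3³ + 27·11² = 4·27 + 27·121 ≡ 8 (mod 13). Nonzero ⇒ E is nonsingular.
For each x ∈ F_13, compute rhs = x³ + 3·x + 11 mod 13, then count y ∈ F_13 with y² ≡ rhs.
  x = 0: rhs = 11, matching y values: none (0 points).
  x = 1: rhs = 2, matching y values: none (0 points).
  x = 2: rhs = 12, matching y values: 5, 8 (2 points).
  x = 3: rhs = 8, matching y values: none (0 points).
  x = 4: rhs = 9, matching y values: 3, 10 (2 points).
  x = 5: rhs = 8, matching y values: none (0 points).
  x = 6: rhs = 11, matching y values: none (0 points).
  x = 7: rhs = 11, matching y values: none (0 points).
  x = 8: rhs = 1, matching y values: 1, 12 (2 points).
  x = 9: rhs = 0, matching y values: 0 (1 points).
  x = 10: rhs = 1, matching y values: 1, 12 (2 points).
  x = 11: rhs = 10, matching y values: 6, 7 (2 points).
  x = 12: rhs = 7, matching y values: none (0 points).
Total affine count: 11.
Full point count |E(F_13)| = 11 + 1 = 12.
Hasse bound: |12 − (13+1)| = |-2| = 2 ≤ 2√13 ≈ 7.2111 ✓.


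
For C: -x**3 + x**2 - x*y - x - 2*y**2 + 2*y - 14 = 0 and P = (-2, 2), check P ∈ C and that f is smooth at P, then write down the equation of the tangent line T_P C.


Tangent line at P: -19*x - 4*y - 30 = 0.

Step 1: f(-2, 2) = 0, so P lies on C.
Step 2: partial derivatives
  f_x(x, y) = -3*x**2 + 2*x - y - 1, f_y(x, y) = -x - 4*y + 2.
  f_x(P) = -19, f_y(P) = -4 (gradient nonzero, so P is smooth).
Step 3: tangent line at P: -19·(x − -2) + -4·(y − 2) = 0.
Expanding: -19*x - 4*y - 30 = 0.


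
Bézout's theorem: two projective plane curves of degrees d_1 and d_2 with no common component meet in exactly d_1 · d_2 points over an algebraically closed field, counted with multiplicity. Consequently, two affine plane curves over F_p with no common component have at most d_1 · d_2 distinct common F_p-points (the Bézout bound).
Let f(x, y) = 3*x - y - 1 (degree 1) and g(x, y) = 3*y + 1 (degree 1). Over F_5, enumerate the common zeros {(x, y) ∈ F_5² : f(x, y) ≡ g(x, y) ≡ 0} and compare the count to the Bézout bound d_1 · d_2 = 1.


Common zeros: {(3, 3)}; count = 1; Bézout bound = 1.

deg(f) = 1, deg(g) = 1, so Bézout bound = 1.
Scan x ∈ F_5. For each x, list the y ∈ F_5 with f(x, y) ≡ 0 and those with g(x, y) ≡ 0 (mod 5); the common zeros in that column are the intersection.
  x = 0: f ≡ 0 at y ∈ {4}; g ≡ 0 at y ∈ {3}; common: ∅.
  x = 1: f ≡ 0 at y ∈ {2}; g ≡ 0 at y ∈ {3}; common: ∅.
  x = 2: f ≡ 0 at y ∈ {0}; g ≡ 0 at y ∈ {3}; common: ∅.
  x = 3: f ≡ 0 at y ∈ {3}; g ≡ 0 at y ∈ {3}; common: {3}.
  x = 4: f ≡ 0 at y ∈ {1}; g ≡ 0 at y ∈ {3}; common: ∅.
Collecting: common zeros = {(3, 3)}, so the count is 1.
Comparison with the Bézout bound: 1 ≤ 1 = deg(f)·deg(g), as expected for curves with no common component (the bound is attained).


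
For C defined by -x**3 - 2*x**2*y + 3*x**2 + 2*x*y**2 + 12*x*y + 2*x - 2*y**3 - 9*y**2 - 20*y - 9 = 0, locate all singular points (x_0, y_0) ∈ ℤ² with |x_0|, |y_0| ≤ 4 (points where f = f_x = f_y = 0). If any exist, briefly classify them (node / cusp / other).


Singular points: {(2, -1)}; classification: node.

Compute partial derivatives:
  f_x = -3*x**2 - 4*x*y + 6*x + 2*y**2 + 12*y + 2.
  f_y = -2*x**2 + 4*x*y + 12*x - 6*y**2 - 18*y - 20.
Scan x_0 ∈ {−4, ..., 4}. For each x_0, f_y(x_0, y) is a polynomial in y; find its integer roots y ∈ {−4, ..., 4}, then test f_x and f at those candidates.
  x = -4: f_y(-4, y) = -6*y**2 - 34*y - 100; no integer root y with |y| ≤ 4.
  x = -3: f_y(-3, y) = -6*y**2 - 30*y - 74; no integer root y with |y| ≤ 4.
  x = -2: f_y(-2, y) = -6*y**2 - 26*y - 52; no integer root y with |y| ≤ 4.
  x = -1: f_y(-1, y) = -6*y**2 - 22*y - 34; no integer root y with |y| ≤ 4.
  x = 0: f_y(0, y) = -6*y**2 - 18*y - 20; no integer root y with |y| ≤ 4.
  x = 1: f_y(1, y) = -6*y**2 - 14*y - 10; no integer root y with |y| ≤ 4.
  x = 2: f_y(2, y) = -6*y**2 - 10*y - 4; vanishes at y ∈ {-1}. (2, -1): f_x = 0, f = 0 — SINGULAR.
  x = 3: f_y(3, y) = -6*y**2 - 6*y - 2; no integer root y with |y| ≤ 4.
  x = 4: f_y(4, y) = -6*y**2 - 2*y - 4; no integer root y with |y| ≤ 4.
Only singular point on the grid: (2, -1).
Classify: substitute x = 2 + u, y = -1 + v and expand: f = -u**3 - 2*u**2*v - u**2 + 2*u*v**2 - 2*v**3 + v**2.
No constant or linear terms (consistent with a singular point). Quadratic part: -u**2 + v**2. Cubic part: -u**3 - 2*u**2*v + 2*u*v**2 - 2*v**3.
The quadratic part v**2 - u**2 = (v − u)(v + u) splits into two distinct linear factors, so there are two distinct tangent lines y − -1 = ±(x − 2) — this is a node (ordinary double point).
Classification: node.


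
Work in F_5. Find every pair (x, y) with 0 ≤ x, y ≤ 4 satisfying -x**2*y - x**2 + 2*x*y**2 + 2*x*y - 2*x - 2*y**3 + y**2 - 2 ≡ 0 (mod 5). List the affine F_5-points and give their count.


Affine F_5-points: {(1, 0), (2, 0), (3, 1), (3, 4)}; count = 4.

For each of the 25 pairs (x, y) ∈ F_5², evaluate f(x, y) mod 5. Record the zeros.
  x = 0: [0↦3, 1↦2, 2↦1, 3↦3, 4↦1]  zeros at y ∈ ∅
  x = 1: [0↦0, 1↦2, 2↦3, 3↦1, 4↦4]  zeros at y ∈ {0}
  x = 2: [0↦0, 1↦3, 2↦4, 3↦1, 4↦2]  zeros at y ∈ {0}
  x = 3: [0↦3, 1↦0, 2↦4, 3↦3, 4↦0]  zeros at y ∈ {1, 4}
  x = 4: [0↦4, 1↦3, 2↦3, 3↦2, 4↦3]  zeros at y ∈ ∅
Collecting zeros: affine points = {(1, 0), (2, 0), (3, 1), (3, 4)}.
Total count |C(F_5)_aff| = 4.


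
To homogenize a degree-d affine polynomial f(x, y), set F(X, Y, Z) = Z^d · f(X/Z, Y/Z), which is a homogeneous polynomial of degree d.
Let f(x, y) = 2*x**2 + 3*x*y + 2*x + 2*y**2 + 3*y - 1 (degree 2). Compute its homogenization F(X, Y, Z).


F(X, Y, Z) = 2*X**2 + 3*X*Y + 2*X*Z + 2*Y**2 + 3*Y*Z - Z**2

deg(f) = 2.
Substitute x = X/Z, y = Y/Z into f, then multiply by Z^2.
  monomial 2·x^2·y^0 ↦ 2·X^2·Y^0·Z^0.
  monomial 3·x^1·y^1 ↦ 3·X^1·Y^1·Z^0.
  monomial 2·x^1·y^0 ↦ 2·X^1·Y^0·Z^1.
  monomial 2·x^0·y^2 ↦ 2·X^0·Y^2·Z^0.
  monomial 3·x^0·y^1 ↦ 3·X^0·Y^1·Z^1.
  monomial -1·x^0·y^0 ↦ -1·X^0·Y^0·Z^2.
Collecting: F(X, Y, Z) = 2*X**2 + 3*X*Y + 2*X*Z + 2*Y**2 + 3*Y*Z - Z**2.


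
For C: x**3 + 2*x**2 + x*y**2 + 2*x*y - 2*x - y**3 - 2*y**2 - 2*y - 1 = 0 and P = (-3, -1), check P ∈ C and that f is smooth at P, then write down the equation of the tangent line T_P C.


Tangent line at P: 12*x - y + 35 = 0.

Step 1: f(-3, -1) = 0, so P lies on C.
Step 2: partial derivatives
  f_x(x, y) = 3*x**2 + 4*x + y**2 + 2*y - 2, f_y(x, y) = 2*x*y + 2*x - 3*y**2 - 4*y - 2.
  f_x(P) = 12, f_y(P) = -1 (gradient nonzero, so P is smooth).
Step 3: tangent line at P: 12·(x − -3) + -1·(y − -1) = 0.
Expanding: 12*x - y + 35 = 0.


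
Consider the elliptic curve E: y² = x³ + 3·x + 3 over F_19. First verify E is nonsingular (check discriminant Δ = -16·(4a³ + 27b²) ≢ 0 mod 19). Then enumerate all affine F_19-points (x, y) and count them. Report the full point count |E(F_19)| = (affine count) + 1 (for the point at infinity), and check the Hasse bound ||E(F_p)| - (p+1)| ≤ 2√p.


Affine points = {(1, 8), (1, 11), (2, 6), (2, 13), (3, 1), (3, 18), (6, 3), (6, 16), (7, 5), (7, 14), (8, 8), (8, 11), (10, 8), (10, 11), (12, 0), (13, 4), (13, 15), (16, 9), (16, 10)}; affine count = 19; |E(F_19)| = 20.

Discriminant check: Δ ∝ 4a³ + 27b² = 4·3³ + 27·3² = 4·27 + 27·9 ≡ 9 (mod 19). Nonzero ⇒ E is nonsingular.
For each x ∈ F_19, compute rhs = x³ + 3·x + 3 mod 19, then count y ∈ F_19 with y² ≡ rhs.
  x = 0: rhs = 3, matching y values: none (0 points).
  x = 1: rhs = 7, matching y values: 8, 11 (2 points).
  x = 2: rhs = 17, matching y values: 6, 13 (2 points).
  x = 3: rhs = 1, matching y values: 1, 18 (2 points).
  x = 4: rhs = 3, matching y values: none (0 points).
  x = 5: rhs = 10, matching y values: none (0 points).
  x = 6: rhs = 9, matching y values: 3, 16 (2 points).
  x = 7: rhs = 6, matching y values: 5, 14 (2 points).
  x = 8: rhs = 7, matching y values: 8, 11 (2 points).
  x = 9: rhs = 18, matching y values: none (0 points).
  x = 10: rhs = 7, matching y values: 8, 11 (2 points).
  x = 11: rhs = 18, matching y values: none (0 points).
  x = 12: rhs = 0, matching y values: 0 (1 points).
  x = 13: rhs = 16, matching y values: 4, 15 (2 points).
  x = 14: rhs = 15, matching y values: none (0 points).
  x = 15: rhs = 3, matching y values: none (0 points).
  x = 16: rhs = 5, matching y values: 9, 10 (2 points).
  x = 17: rhs = 8, matching y values: none (0 points).
  x = 18: rhs = 18, matching y values: none (0 points).
Total affine count: 19.
Full point count |E(F_19)| = 19 + 1 = 20.
Hasse bound: |20 − (19+1)| = |0| = 0 ≤ 2√19 ≈ 8.7178 ✓.
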